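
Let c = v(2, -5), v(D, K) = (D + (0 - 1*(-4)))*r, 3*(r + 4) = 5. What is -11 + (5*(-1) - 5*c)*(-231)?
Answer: -15026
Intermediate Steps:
r = -7/3 (r = -4 + (1/3)*5 = -4 + 5/3 = -7/3 ≈ -2.3333)
v(D, K) = -28/3 - 7*D/3 (v(D, K) = (D + (0 - 1*(-4)))*(-7/3) = (D + (0 + 4))*(-7/3) = (D + 4)*(-7/3) = (4 + D)*(-7/3) = -28/3 - 7*D/3)
c = -14 (c = -28/3 - 7/3*2 = -28/3 - 14/3 = -14)
-11 + (5*(-1) - 5*c)*(-231) = -11 + (5*(-1) - 5*(-14))*(-231) = -11 + (-5 + 70)*(-231) = -11 + 65*(-231) = -11 - 15015 = -15026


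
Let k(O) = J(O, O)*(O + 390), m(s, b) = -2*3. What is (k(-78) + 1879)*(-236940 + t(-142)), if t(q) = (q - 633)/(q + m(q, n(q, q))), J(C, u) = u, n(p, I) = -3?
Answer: 787484909665/148 ≈ 5.3208e+9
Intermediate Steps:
m(s, b) = -6
k(O) = O*(390 + O) (k(O) = O*(O + 390) = O*(390 + O))
t(q) = (-633 + q)/(-6 + q) (t(q) = (q - 633)/(q - 6) = (-633 + q)/(-6 + q))
(k(-78) + 1879)*(-236940 + t(-142)) = (-78*(390 - 78) + 1879)*(-236940 + (-633 - 142)/(-6 - 142)) = (-78*312 + 1879)*(-236940 - 775/(-148)) = (-24336 + 1879)*(-236940 - 1/148*(-775)) = -22457*(-236940 + 775/148) = -22457*(-35066345/148) = 787484909665/148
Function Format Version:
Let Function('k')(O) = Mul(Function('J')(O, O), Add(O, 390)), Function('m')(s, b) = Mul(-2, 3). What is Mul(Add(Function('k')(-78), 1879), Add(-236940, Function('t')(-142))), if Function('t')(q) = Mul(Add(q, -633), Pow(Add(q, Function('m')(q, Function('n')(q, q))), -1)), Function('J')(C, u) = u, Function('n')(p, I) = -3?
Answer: Rational(787484909665, 148) ≈ 5.3208e+9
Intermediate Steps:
Function('m')(s, b) = -6
Function('k')(O) = Mul(O, Add(390, O)) (Function('k')(O) = Mul(O, Add(O, 390)) = Mul(O, Add(390, O)))
Function('t')(q) = Mul(Pow(Add(-6, q), -1), Add(-633, q)) (Function('t')(q) = Mul(Add(q, -633), Pow(Add(q, -6), -1)) = Mul(Add(-633, q), Pow(Add(-6, q), -1)) = Mul(Pow(Add(-6, q), -1), Add(-633, q)))
Mul(Add(Function('k')(-78), 1879), Add(-236940, Function('t')(-142))) = Mul(Add(Mul(-78, Add(390, -78)), 1879), Add(-236940, Mul(Pow(Add(-6, -142), -1), Add(-633, -142)))) = Mul(Add(Mul(-78, 312), 1879), Add(-236940, Mul(Pow(-148, -1), -775))) = Mul(Add(-24336, 1879), Add(-236940, Mul(Rational(-1, 148), -775))) = Mul(-22457, Add(-236940, Rational(775, 148))) = Mul(-22457, Rational(-35066345, 148)) = Rational(787484909665, 148)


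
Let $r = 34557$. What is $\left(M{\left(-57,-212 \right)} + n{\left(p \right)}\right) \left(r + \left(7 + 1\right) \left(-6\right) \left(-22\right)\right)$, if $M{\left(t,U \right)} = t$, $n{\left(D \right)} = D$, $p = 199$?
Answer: $5057046$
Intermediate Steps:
$\left(M{\left(-57,-212 \right)} + n{\left(p \right)}\right) \left(r + \left(7 + 1\right) \left(-6\right) \left(-22\right)\right) = \left(-57 + 199\right) \left(34557 + \left(7 + 1\right) \left(-6\right) \left(-22\right)\right) = 142 \left(34557 + 8 \left(-6\right) \left(-22\right)\right) = 142 \left(34557 - -1056\right) = 142 \left(34557 + 1056\right) = 142 \cdot 35613 = 5057046$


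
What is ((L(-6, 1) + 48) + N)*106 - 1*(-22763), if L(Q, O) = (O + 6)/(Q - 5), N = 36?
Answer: 347595/11 ≈ 31600.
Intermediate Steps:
L(Q, O) = (6 + O)/(-5 + Q)
((L(-6, 1) + 48) + N)*106 - 1*(-22763) = (((6 + 1)/(-5 - 6) + 48) + 36)*106 - 1*(-22763) = ((7/(-11) + 48) + 36)*106 + 22763 = ((-1/11*7 + 48) + 36)*106 + 22763 = ((-7/11 + 48) + 36)*106 + 22763 = (521/11 + 36)*106 + 22763 = (917/11)*106 + 22763 = 97202/11 + 22763 = 347595/11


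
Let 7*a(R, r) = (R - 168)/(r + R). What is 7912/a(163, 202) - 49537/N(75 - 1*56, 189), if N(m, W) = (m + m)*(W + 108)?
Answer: -45629708689/11286 ≈ -4.0430e+6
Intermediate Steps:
a(R, r) = (-168 + R)/(7*(R + r)) (a(R, r) = ((R - 168)/(r + R))/7 = ((-168 + R)/(R + r))/7 = (-168 + R)/(7*(R + r)))
N(m, W) = 2*m*(108 + W) (N(m, W) = (2*m)*(108 + W) = 2*m*(108 + W))
7912/a(163, 202) - 49537/N(75 - 1*56, 189) = 7912/(((-24 + (⅐)*163)/(163 + 202))) - 49537*1/(2*(75 - 1*56)*(108 + 189)) = 7912/(((-24 + 163/7)/365)) - 49537*1/(594*(75 - 56)) = 7912/(((1/365)*(-5/7))) - 49537/(2*19*297) = 7912/(-1/511) - 49537/11286 = 7912*(-511) - 49537*1/11286 = -4043032 - 49537/11286 = -45629708689/11286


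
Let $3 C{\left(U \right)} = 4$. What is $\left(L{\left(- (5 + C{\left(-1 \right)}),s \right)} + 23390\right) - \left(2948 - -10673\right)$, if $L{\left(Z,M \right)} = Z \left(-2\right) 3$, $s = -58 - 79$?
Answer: $9807$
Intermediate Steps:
$s = -137$ ($s = -58 - 79 = -137$)
$C{\left(U \right)} = \frac{4}{3}$ ($C{\left(U \right)} = \frac{1}{3} \cdot 4 = \frac{4}{3}$)
$L{\left(Z,M \right)} = - 6 Z$ ($L{\left(Z,M \right)} = - 2 Z 3 = - 6 Z$)
$\left(L{\left(- (5 + C{\left(-1 \right)}),s \right)} + 23390\right) - \left(2948 - -10673\right) = \left(- 6 \left(- (5 + \frac{4}{3})\right) + 23390\right) - \left(2948 - -10673\right) = \left(- 6 \left(\left(-1\right) \frac{19}{3}\right) + 23390\right) - \left(2948 + 10673\right) = \left(\left(-6\right) \left(- \frac{19}{3}\right) + 23390\right) - 13621 = \left(38 + 23390\right) - 13621 = 23428 - 13621 = 9807$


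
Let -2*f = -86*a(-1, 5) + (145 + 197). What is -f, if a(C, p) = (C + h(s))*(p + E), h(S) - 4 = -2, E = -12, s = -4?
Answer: 472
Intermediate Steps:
h(S) = 2 (h(S) = 4 - 2 = 2)
a(C, p) = (-12 + p)*(2 + C) (a(C, p) = (C + 2)*(p - 12) = (2 + C)*(-12 + p) = (-12 + p)*(2 + C))
f = -472 (f = -(-86*(-24 - 12*(-1) + 2*5 - 1*5) + (145 + 197))/2 = -(-86*(-24 + 12 + 10 - 5) + 342)/2 = -(-86*(-7) + 342)/2 = -(602 + 342)/2 = -½*944 = -472)
-f = -1*(-472) = 472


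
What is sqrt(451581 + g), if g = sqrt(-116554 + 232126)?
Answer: sqrt(451581 + 2*sqrt(28893)) ≈ 672.25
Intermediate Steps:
g = 2*sqrt(28893) (g = sqrt(115572) = 2*sqrt(28893) ≈ 339.96)
sqrt(451581 + g) = sqrt(451581 + 2*sqrt(28893))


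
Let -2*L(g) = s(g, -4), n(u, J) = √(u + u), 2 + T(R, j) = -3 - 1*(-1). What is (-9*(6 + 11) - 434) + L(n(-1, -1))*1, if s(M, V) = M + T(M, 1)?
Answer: -585 - I*√2/2 ≈ -585.0 - 0.70711*I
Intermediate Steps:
T(R, j) = -4 (T(R, j) = -2 + (-3 - 1*(-1)) = -2 + (-3 + 1) = -2 - 2 = -4)
n(u, J) = √2*√u (n(u, J) = √(2*u) = √2*√u)
s(M, V) = -4 + M (s(M, V) = M - 4 = -4 + M)
L(g) = 2 - g/2 (L(g) = -(-4 + g)/2 = 2 - g/2)
(-9*(6 + 11) - 434) + L(n(-1, -1))*1 = (-9*(6 + 11) - 434) + (2 - √2*√(-1)/2)*1 = (-9*17 - 434) + (2 - √2*I/2)*1 = (-153 - 434) + (2 - I*√2/2)*1 = -587 + (2 - I*√2/2)*1 = -587 + (2 - I*√2/2) = -585 - I*√2/2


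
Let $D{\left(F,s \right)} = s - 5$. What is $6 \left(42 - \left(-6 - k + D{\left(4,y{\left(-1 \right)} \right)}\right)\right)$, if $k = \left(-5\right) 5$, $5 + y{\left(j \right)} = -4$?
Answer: $222$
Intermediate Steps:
$y{\left(j \right)} = -9$ ($y{\left(j \right)} = -5 - 4 = -9$)
$k = -25$
$D{\left(F,s \right)} = -5 + s$
$6 \left(42 - \left(-6 - k + D{\left(4,y{\left(-1 \right)} \right)}\right)\right) = 6 \left(42 + \left(\left(\left(7 - 1\right) - 25\right) - \left(-5 - 9\right)\right)\right) = 6 \left(42 + \left(\left(6 - 25\right) - -14\right)\right) = 6 \left(42 + \left(-19 + 14\right)\right) = 6 \left(42 - 5\right) = 6 \cdot 37 = 222$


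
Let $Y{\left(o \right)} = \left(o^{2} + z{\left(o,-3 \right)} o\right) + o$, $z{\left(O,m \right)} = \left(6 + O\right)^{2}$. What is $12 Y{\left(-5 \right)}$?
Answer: $180$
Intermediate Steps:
$Y{\left(o \right)} = o + o^{2} + o \left(6 + o\right)^{2}$ ($Y{\left(o \right)} = \left(o^{2} + \left(6 + o\right)^{2} o\right) + o = \left(o^{2} + o \left(6 + o\right)^{2}\right) + o = o + o^{2} + o \left(6 + o\right)^{2}$)
$12 Y{\left(-5 \right)} = 12 \left(- 5 \left(1 - 5 + \left(6 - 5\right)^{2}\right)\right) = 12 \left(- 5 \left(1 - 5 + 1^{2}\right)\right) = 12 \left(- 5 \left(1 - 5 + 1\right)\right) = 12 \left(\left(-5\right) \left(-3\right)\right) = 12 \cdot 15 = 180$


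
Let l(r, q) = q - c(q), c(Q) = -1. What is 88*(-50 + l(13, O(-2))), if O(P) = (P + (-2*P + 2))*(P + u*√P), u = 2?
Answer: -5016 + 704*I*√2 ≈ -5016.0 + 995.61*I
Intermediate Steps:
O(P) = (2 - P)*(P + 2*√P) (O(P) = (P + (-2*P + 2))*(P + 2*√P) = (P + (2 - 2*P))*(P + 2*√P) = (2 - P)*(P + 2*√P))
l(r, q) = 1 + q (l(r, q) = q - 1*(-1) = q + 1 = 1 + q)
88*(-50 + l(13, O(-2))) = 88*(-50 + (1 + (-1*(-2)² - (-4)*I*√2 + 2*(-2) + 4*√(-2)))) = 88*(-50 + (1 + (-1*4 - (-4)*I*√2 - 4 + 4*(I*√2)))) = 88*(-50 + (1 + (-4 + 4*I*√2 - 4 + 4*I*√2))) = 88*(-50 + (1 + (-8 + 8*I*√2))) = 88*(-50 + (-7 + 8*I*√2)) = 88*(-57 + 8*I*√2) = -5016 + 704*I*√2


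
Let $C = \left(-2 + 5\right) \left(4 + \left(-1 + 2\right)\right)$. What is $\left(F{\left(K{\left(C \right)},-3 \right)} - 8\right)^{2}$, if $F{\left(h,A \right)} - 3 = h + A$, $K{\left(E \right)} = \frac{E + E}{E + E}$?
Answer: $49$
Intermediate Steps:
$C = 15$ ($C = 3 \left(4 + 1\right) = 3 \cdot 5 = 15$)
$K{\left(E \right)} = 1$ ($K{\left(E \right)} = \frac{2 E}{2 E} = 2 E \frac{1}{2 E} = 1$)
$F{\left(h,A \right)} = 3 + A + h$ ($F{\left(h,A \right)} = 3 + \left(h + A\right) = 3 + \left(A + h\right) = 3 + A + h$)
$\left(F{\left(K{\left(C \right)},-3 \right)} - 8\right)^{2} = \left(\left(3 - 3 + 1\right) - 8\right)^{2} = \left(1 - 8\right)^{2} = \left(-7\right)^{2} = 49$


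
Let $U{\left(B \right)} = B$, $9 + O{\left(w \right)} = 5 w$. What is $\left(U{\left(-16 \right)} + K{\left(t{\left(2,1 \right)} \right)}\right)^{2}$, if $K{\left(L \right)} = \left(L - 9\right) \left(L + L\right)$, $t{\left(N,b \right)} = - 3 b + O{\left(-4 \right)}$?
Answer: $6801664$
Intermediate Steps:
$O{\left(w \right)} = -9 + 5 w$
$t{\left(N,b \right)} = -29 - 3 b$ ($t{\left(N,b \right)} = - 3 b + \left(-9 + 5 \left(-4\right)\right) = - 3 b - 29 = -29 - 3 b$)
$K{\left(L \right)} = 2 L \left(-9 + L\right)$ ($K{\left(L \right)} = \left(-9 + L\right) 2 L = 2 L \left(-9 + L\right)$)
$\left(U{\left(-16 \right)} + K{\left(t{\left(2,1 \right)} \right)}\right)^{2} = \left(-16 + 2 \left(-29 - 3\right) \left(-9 - 32\right)\right)^{2} = \left(-16 + 2 \left(-32\right) \left(-9 - 32\right)\right)^{2} = \left(-16 + 2 \left(-32\right) \left(-41\right)\right)^{2} = \left(-16 + 2624\right)^{2} = 2608^{2} = 6801664$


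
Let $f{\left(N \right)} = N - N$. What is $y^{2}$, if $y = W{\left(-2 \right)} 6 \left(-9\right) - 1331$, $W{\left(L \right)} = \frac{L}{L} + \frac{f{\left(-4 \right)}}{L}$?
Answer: $1918225$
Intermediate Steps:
$f{\left(N \right)} = 0$
$W{\left(L \right)} = 1$ ($W{\left(L \right)} = \frac{L}{L} + \frac{0}{L} = 1 + 0 = 1$)
$y = -1385$ ($y = 1 \cdot 6 \left(-9\right) - 1331 = 6 \left(-9\right) - 1331 = -54 - 1331 = -1385$)
$y^{2} = \left(-1385\right)^{2} = 1918225$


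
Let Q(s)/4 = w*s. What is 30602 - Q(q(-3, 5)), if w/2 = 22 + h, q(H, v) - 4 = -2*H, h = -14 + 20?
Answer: 28362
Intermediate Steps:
h = 6
q(H, v) = 4 - 2*H
w = 56 (w = 2*(22 + 6) = 2*28 = 56)
Q(s) = 224*s (Q(s) = 4*(56*s) = 224*s)
30602 - Q(q(-3, 5)) = 30602 - 224*(4 - 2*(-3)) = 30602 - 224*(4 + 6) = 30602 - 224*10 = 30602 - 1*2240 = 30602 - 2240 = 28362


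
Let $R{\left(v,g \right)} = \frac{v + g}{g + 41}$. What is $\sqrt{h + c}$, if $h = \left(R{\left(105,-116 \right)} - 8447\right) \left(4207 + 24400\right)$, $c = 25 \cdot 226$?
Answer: $\frac{4 i \sqrt{3397970859}}{15} \approx 15545.0 i$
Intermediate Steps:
$R{\left(v,g \right)} = \frac{g + v}{41 + g}$
$c = 5650$
$h = - \frac{18122934998}{75}$ ($h = \left(\frac{-116 + 105}{41 - 116} - 8447\right) \left(4207 + 24400\right) = \left(\frac{1}{-75} \left(-11\right) - 8447\right) 28607 = \left(\left(- \frac{1}{75}\right) \left(-11\right) - 8447\right) 28607 = \left(\frac{11}{75} - 8447\right) 28607 = \left(- \frac{633514}{75}\right) 28607 = - \frac{18122934998}{75} \approx -2.4164 \cdot 10^{8}$)
$\sqrt{h + c} = \sqrt{- \frac{18122934998}{75} + 5650} = \sqrt{- \frac{18122511248}{75}} = \frac{4 i \sqrt{3397970859}}{15}$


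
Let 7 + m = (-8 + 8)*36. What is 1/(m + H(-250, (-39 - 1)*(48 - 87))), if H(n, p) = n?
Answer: -1/257 ≈ -0.0038911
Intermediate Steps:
m = -7 (m = -7 + (-8 + 8)*36 = -7 + 0*36 = -7 + 0 = -7)
1/(m + H(-250, (-39 - 1)*(48 - 87))) = 1/(-7 - 250) = 1/(-257) = -1/257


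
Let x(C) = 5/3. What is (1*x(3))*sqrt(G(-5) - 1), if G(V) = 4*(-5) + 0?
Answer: 5*I*sqrt(21)/3 ≈ 7.6376*I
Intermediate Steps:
x(C) = 5/3 (x(C) = 5*(1/3) = 5/3)
G(V) = -20 (G(V) = -20 + 0 = -20)
(1*x(3))*sqrt(G(-5) - 1) = (1*(5/3))*sqrt(-20 - 1) = 5*sqrt(-21)/3 = 5*(I*sqrt(21))/3 = 5*I*sqrt(21)/3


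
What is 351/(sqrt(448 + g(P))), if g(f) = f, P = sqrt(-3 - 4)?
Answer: 351/sqrt(448 + I*sqrt(7)) ≈ 16.583 - 0.048967*I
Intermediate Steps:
P = I*sqrt(7) (P = sqrt(-7) = I*sqrt(7) ≈ 2.6458*I)
351/(sqrt(448 + g(P))) = 351/(sqrt(448 + I*sqrt(7))) = 351/sqrt(448 + I*sqrt(7))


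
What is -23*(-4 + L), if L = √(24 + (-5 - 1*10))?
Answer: 23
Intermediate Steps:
L = 3 (L = √(24 + (-5 - 10)) = √(24 - 15) = √9 = 3)
-23*(-4 + L) = -23*(-4 + 3) = -23*(-1) = 23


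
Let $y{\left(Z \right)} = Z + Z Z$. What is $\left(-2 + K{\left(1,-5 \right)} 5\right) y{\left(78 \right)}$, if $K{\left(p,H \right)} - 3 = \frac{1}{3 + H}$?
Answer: $64701$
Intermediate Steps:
$K{\left(p,H \right)} = 3 + \frac{1}{3 + H}$
$y{\left(Z \right)} = Z + Z^{2}$
$\left(-2 + K{\left(1,-5 \right)} 5\right) y{\left(78 \right)} = \left(-2 + \frac{10 + 3 \left(-5\right)}{3 - 5} \cdot 5\right) 78 \left(1 + 78\right) = \left(-2 + \frac{10 - 15}{-2} \cdot 5\right) 78 \cdot 79 = \left(-2 + \left(- \frac{1}{2}\right) \left(-5\right) 5\right) 6162 = \left(-2 + \frac{5}{2} \cdot 5\right) 6162 = \left(-2 + \frac{25}{2}\right) 6162 = \frac{21}{2} \cdot 6162 = 64701$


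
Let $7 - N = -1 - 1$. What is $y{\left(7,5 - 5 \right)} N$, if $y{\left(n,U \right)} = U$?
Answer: $0$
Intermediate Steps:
$N = 9$ ($N = 7 - \left(-1 - 1\right) = 7 - -2 = 7 + 2 = 9$)
$y{\left(7,5 - 5 \right)} N = \left(5 - 5\right) 9 = 0 \cdot 9 = 0$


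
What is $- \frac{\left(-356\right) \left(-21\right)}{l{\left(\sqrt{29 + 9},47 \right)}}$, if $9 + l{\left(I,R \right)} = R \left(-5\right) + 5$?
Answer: $\frac{7476}{239} \approx 31.28$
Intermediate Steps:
$l{\left(I,R \right)} = -4 - 5 R$ ($l{\left(I,R \right)} = -9 + \left(R \left(-5\right) + 5\right) = -9 - \left(-5 + 5 R\right) = -4 - 5 R$)
$- \frac{\left(-356\right) \left(-21\right)}{l{\left(\sqrt{29 + 9},47 \right)}} = - \frac{\left(-356\right) \left(-21\right)}{-4 - 235} = - \frac{7476}{-4 - 235} = - \frac{7476}{-239} = - \frac{7476 \left(-1\right)}{239} = \left(-1\right) \left(- \frac{7476}{239}\right) = \frac{7476}{239}$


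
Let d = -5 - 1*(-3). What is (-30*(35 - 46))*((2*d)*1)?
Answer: -1320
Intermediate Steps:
d = -2 (d = -5 + 3 = -2)
(-30*(35 - 46))*((2*d)*1) = (-30*(35 - 46))*((2*(-2))*1) = (-30*(-11))*(-4*1) = 330*(-4) = -1320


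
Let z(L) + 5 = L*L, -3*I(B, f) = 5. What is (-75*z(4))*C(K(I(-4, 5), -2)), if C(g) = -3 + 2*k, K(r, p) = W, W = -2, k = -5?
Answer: 10725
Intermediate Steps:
I(B, f) = -5/3 (I(B, f) = -⅓*5 = -5/3)
K(r, p) = -2
z(L) = -5 + L² (z(L) = -5 + L*L = -5 + L²)
C(g) = -13 (C(g) = -3 + 2*(-5) = -3 - 10 = -13)
(-75*z(4))*C(K(I(-4, 5), -2)) = -75*(-5 + 4²)*(-13) = -75*(-5 + 16)*(-13) = -75*11*(-13) = -825*(-13) = 10725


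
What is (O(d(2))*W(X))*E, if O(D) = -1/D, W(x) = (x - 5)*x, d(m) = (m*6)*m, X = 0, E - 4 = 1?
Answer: 0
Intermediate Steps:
E = 5 (E = 4 + 1 = 5)
d(m) = 6*m² (d(m) = (6*m)*m = 6*m²)
W(x) = x*(-5 + x) (W(x) = (-5 + x)*x = x*(-5 + x))
(O(d(2))*W(X))*E = ((-1/(6*2²))*(0*(-5 + 0)))*5 = ((-1/(6*4))*(0*(-5)))*5 = (-1/24*0)*5 = (-1*1/24*0)*5 = -1/24*0*5 = 0*5 = 0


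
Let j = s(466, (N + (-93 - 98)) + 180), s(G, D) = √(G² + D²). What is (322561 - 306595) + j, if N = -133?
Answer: 15966 + 2*√59473 ≈ 16454.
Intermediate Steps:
s(G, D) = √(D² + G²)
j = 2*√59473 (j = √(((-133 + (-93 - 98)) + 180)² + 466²) = √(((-133 - 191) + 180)² + 217156) = √((-324 + 180)² + 217156) = √((-144)² + 217156) = √(20736 + 217156) = √237892 = 2*√59473 ≈ 487.74)
(322561 - 306595) + j = (322561 - 306595) + 2*√59473 = 15966 + 2*√59473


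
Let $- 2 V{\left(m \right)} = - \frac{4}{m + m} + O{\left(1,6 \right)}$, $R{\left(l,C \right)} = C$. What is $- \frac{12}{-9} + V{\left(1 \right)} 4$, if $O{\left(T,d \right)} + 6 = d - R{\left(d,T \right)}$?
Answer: $\frac{22}{3} \approx 7.3333$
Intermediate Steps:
$O{\left(T,d \right)} = -6 + d - T$ ($O{\left(T,d \right)} = -6 - \left(T - d\right) = -6 + d - T$)
$V{\left(m \right)} = \frac{1}{2} + \frac{1}{m}$ ($V{\left(m \right)} = - \frac{- \frac{4}{m + m} - 1}{2} = - \frac{- \frac{4}{2 m} - 1}{2} = - \frac{- 4 \frac{1}{2 m} - 1}{2} = - \frac{- \frac{2}{m} - 1}{2} = - \frac{-1 - \frac{2}{m}}{2} = \frac{1}{2} + \frac{1}{m}$)
$- \frac{12}{-9} + V{\left(1 \right)} 4 = - \frac{12}{-9} + \frac{2 + 1}{2 \cdot 1} \cdot 4 = \left(-12\right) \left(- \frac{1}{9}\right) + \frac{1}{2} \cdot 1 \cdot 3 \cdot 4 = \frac{4}{3} + \frac{3}{2} \cdot 4 = \frac{4}{3} + 6 = \frac{22}{3}$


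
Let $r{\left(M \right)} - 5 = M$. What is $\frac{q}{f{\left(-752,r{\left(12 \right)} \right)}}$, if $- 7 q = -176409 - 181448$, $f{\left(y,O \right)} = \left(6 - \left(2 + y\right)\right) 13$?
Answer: $\frac{357857}{68796} \approx 5.2017$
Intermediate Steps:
$r{\left(M \right)} = 5 + M$
$f{\left(y,O \right)} = 52 - 13 y$ ($f{\left(y,O \right)} = \left(6 - \left(2 + y\right)\right) 13 = \left(4 - y\right) 13 = 52 - 13 y$)
$q = \frac{357857}{7}$ ($q = - \frac{-176409 - 181448}{7} = \left(- \frac{1}{7}\right) \left(-357857\right) = \frac{357857}{7} \approx 51122.0$)
$\frac{q}{f{\left(-752,r{\left(12 \right)} \right)}} = \frac{357857}{7 \left(52 - -9776\right)} = \frac{357857}{7 \left(52 + 9776\right)} = \frac{357857}{7 \cdot 9828} = \frac{357857}{7} \cdot \frac{1}{9828} = \frac{357857}{68796}$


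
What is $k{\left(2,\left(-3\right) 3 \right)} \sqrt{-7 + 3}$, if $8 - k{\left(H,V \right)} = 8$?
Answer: $0$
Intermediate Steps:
$k{\left(H,V \right)} = 0$ ($k{\left(H,V \right)} = 8 - 8 = 0$)
$k{\left(2,\left(-3\right) 3 \right)} \sqrt{-7 + 3} = 0 \sqrt{-7 + 3} = 0 \sqrt{-4} = 0 \cdot 2 i = 0$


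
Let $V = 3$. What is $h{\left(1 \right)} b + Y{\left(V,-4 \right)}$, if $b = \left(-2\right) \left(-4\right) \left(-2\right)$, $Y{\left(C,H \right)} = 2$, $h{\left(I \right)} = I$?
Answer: $-14$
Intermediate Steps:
$b = -16$ ($b = 8 \left(-2\right) = -16$)
$h{\left(1 \right)} b + Y{\left(V,-4 \right)} = 1 \left(-16\right) + 2 = -16 + 2 = -14$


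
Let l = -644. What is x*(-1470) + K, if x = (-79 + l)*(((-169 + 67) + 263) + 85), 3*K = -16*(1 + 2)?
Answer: 261451244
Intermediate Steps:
K = -16 (K = (-16*(1 + 2))/3 = (-16*3)/3 = (⅓)*(-48) = -16)
x = -177858 (x = (-79 - 644)*(((-169 + 67) + 263) + 85) = -723*((-102 + 263) + 85) = -723*(161 + 85) = -723*246 = -177858)
x*(-1470) + K = -177858*(-1470) - 16 = 261451260 - 16 = 261451244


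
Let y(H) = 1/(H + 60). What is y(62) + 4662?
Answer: 568765/122 ≈ 4662.0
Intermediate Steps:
y(H) = 1/(60 + H)
y(62) + 4662 = 1/(60 + 62) + 4662 = 1/122 + 4662 = 568765/122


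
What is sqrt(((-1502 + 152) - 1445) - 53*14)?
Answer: 3*I*sqrt(393) ≈ 59.473*I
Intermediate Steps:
sqrt(((-1502 + 152) - 1445) - 53*14) = sqrt((-1350 - 1445) - 742) = sqrt(-2795 - 742) = sqrt(-3537) = 3*I*sqrt(393)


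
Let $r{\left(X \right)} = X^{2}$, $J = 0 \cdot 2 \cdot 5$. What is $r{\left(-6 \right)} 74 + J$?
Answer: $2664$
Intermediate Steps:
$J = 0$ ($J = 0 \cdot 5 = 0$)
$r{\left(-6 \right)} 74 + J = \left(-6\right)^{2} \cdot 74 + 0 = 36 \cdot 74 + 0 = 2664 + 0 = 2664$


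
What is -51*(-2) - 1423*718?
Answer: -1021612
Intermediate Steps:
-51*(-2) - 1423*718 = 102 - 1021714 = -1021612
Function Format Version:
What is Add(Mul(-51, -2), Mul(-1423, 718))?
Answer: -1021612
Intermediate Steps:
Add(Mul(-51, -2), Mul(-1423, 718)) = Add(102, -1021714) = -1021612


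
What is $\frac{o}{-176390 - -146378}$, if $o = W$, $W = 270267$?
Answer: $- \frac{90089}{10004} \approx -9.0053$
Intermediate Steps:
$o = 270267$
$\frac{o}{-176390 - -146378} = \frac{270267}{-176390 - -146378} = \frac{270267}{-176390 + 146378} = \frac{270267}{-30012} = 270267 \left(- \frac{1}{30012}\right) = - \frac{90089}{10004}$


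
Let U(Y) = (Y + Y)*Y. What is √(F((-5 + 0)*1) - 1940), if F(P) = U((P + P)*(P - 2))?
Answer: 2*√1965 ≈ 88.657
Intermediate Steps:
U(Y) = 2*Y² (U(Y) = (2*Y)*Y = 2*Y²)
F(P) = 8*P²*(-2 + P)² (F(P) = 2*((P + P)*(P - 2))² = 2*((2*P)*(-2 + P))² = 2*(2*P*(-2 + P))² = 2*(4*P²*(-2 + P)²) = 8*P²*(-2 + P)²)
√(F((-5 + 0)*1) - 1940) = √(8*((-5 + 0)*1)²*(-2 + (-5 + 0)*1)² - 1940) = √(8*(-5*1)²*(-2 - 5*1)² - 1940) = √(8*(-5)²*(-2 - 5)² - 1940) = √(8*25*(-7)² - 1940) = √(8*25*49 - 1940) = √(9800 - 1940) = √7860 = 2*√1965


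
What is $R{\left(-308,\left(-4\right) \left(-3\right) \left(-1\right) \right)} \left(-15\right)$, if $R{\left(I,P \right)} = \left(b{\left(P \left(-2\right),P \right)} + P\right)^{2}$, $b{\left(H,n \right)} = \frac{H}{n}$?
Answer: $-2940$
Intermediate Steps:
$R{\left(I,P \right)} = \left(-2 + P\right)^{2}$ ($R{\left(I,P \right)} = \left(\frac{P \left(-2\right)}{P} + P\right)^{2} = \left(\frac{\left(-2\right) P}{P} + P\right)^{2} = \left(-2 + P\right)^{2}$)
$R{\left(-308,\left(-4\right) \left(-3\right) \left(-1\right) \right)} \left(-15\right) = \left(-2 + \left(-4\right) \left(-3\right) \left(-1\right)\right)^{2} \left(-15\right) = \left(-2 + 12 \left(-1\right)\right)^{2} \left(-15\right) = \left(-2 - 12\right)^{2} \left(-15\right) = \left(-14\right)^{2} \left(-15\right) = 196 \left(-15\right) = -2940$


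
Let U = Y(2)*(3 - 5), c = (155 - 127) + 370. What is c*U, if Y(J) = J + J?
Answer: -3184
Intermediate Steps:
Y(J) = 2*J
c = 398 (c = 28 + 370 = 398)
U = -8 (U = (2*2)*(3 - 5) = 4*(-2) = -8)
c*U = 398*(-8) = -3184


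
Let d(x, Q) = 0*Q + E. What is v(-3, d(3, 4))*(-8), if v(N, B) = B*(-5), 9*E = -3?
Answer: -40/3 ≈ -13.333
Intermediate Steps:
E = -⅓ (E = (⅑)*(-3) = -⅓ ≈ -0.33333)
d(x, Q) = -⅓ (d(x, Q) = 0*Q - ⅓ = 0 - ⅓ = -⅓)
v(N, B) = -5*B
v(-3, d(3, 4))*(-8) = -5*(-⅓)*(-8) = (5/3)*(-8) = -40/3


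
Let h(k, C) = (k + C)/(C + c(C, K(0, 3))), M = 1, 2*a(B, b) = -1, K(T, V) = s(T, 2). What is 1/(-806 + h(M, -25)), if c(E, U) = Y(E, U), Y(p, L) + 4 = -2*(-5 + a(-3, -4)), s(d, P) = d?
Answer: -3/2414 ≈ -0.0012428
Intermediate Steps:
K(T, V) = T
a(B, b) = -1/2 (a(B, b) = (1/2)*(-1) = -1/2)
Y(p, L) = 7 (Y(p, L) = -4 - 2*(-5 - 1/2) = -4 - 2*(-11/2) = -4 + 11 = 7)
c(E, U) = 7
h(k, C) = (C + k)/(7 + C) (h(k, C) = (k + C)/(C + 7) = (C + k)/(7 + C))
1/(-806 + h(M, -25)) = 1/(-806 + (-25 + 1)/(7 - 25)) = 1/(-806 - 24/(-18)) = 1/(-806 - 1/18*(-24)) = 1/(-806 + 4/3) = 1/(-2414/3) = -3/2414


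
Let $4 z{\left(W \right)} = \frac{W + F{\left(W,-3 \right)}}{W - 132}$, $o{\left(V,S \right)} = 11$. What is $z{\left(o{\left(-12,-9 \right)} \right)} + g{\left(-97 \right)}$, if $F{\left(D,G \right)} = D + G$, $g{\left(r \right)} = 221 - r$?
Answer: $\frac{153893}{484} \approx 317.96$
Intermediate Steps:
$z{\left(W \right)} = \frac{-3 + 2 W}{4 \left(-132 + W\right)}$ ($z{\left(W \right)} = \frac{\left(W + \left(W - 3\right)\right) \frac{1}{W - 132}}{4} = \frac{\left(W + \left(-3 + W\right)\right) \frac{1}{-132 + W}}{4} = \frac{\left(-3 + 2 W\right) \frac{1}{-132 + W}}{4} = \frac{\frac{1}{-132 + W} \left(-3 + 2 W\right)}{4} = \frac{-3 + 2 W}{4 \left(-132 + W\right)}$)
$z{\left(o{\left(-12,-9 \right)} \right)} + g{\left(-97 \right)} = \frac{-3 + 2 \cdot 11}{4 \left(-132 + 11\right)} + \left(221 - -97\right) = \frac{-3 + 22}{4 \left(-121\right)} + \left(221 + 97\right) = \frac{1}{4} \left(- \frac{1}{121}\right) 19 + 318 = - \frac{19}{484} + 318 = \frac{153893}{484}$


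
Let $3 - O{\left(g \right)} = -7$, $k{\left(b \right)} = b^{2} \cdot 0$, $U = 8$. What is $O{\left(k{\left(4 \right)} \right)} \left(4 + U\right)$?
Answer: $120$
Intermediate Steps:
$k{\left(b \right)} = 0$
$O{\left(g \right)} = 10$ ($O{\left(g \right)} = 3 - -7 = 3 + 7 = 10$)
$O{\left(k{\left(4 \right)} \right)} \left(4 + U\right) = 10 \left(4 + 8\right) = 10 \cdot 12 = 120$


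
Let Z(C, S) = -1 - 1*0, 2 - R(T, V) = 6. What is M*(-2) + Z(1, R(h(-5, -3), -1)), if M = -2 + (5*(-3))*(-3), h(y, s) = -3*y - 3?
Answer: -87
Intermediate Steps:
h(y, s) = -3 - 3*y
R(T, V) = -4 (R(T, V) = 2 - 1*6 = 2 - 6 = -4)
Z(C, S) = -1 (Z(C, S) = -1 + 0 = -1)
M = 43 (M = -2 - 15*(-3) = -2 + 45 = 43)
M*(-2) + Z(1, R(h(-5, -3), -1)) = 43*(-2) - 1 = -86 - 1 = -87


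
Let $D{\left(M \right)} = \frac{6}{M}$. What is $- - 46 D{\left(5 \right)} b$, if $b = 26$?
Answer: $\frac{7176}{5} \approx 1435.2$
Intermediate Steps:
$- - 46 D{\left(5 \right)} b = - - 46 \cdot \frac{6}{5} \cdot 26 = - - 46 \cdot 6 \cdot \frac{1}{5} \cdot 26 = - \left(-46\right) \frac{6}{5} \cdot 26 = - \frac{\left(-276\right) 26}{5} = \left(-1\right) \left(- \frac{7176}{5}\right) = \frac{7176}{5}$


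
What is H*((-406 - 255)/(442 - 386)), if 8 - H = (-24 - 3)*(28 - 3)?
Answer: -451463/56 ≈ -8061.8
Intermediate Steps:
H = 683 (H = 8 - (-24 - 3)*(28 - 3) = 8 - (-27)*25 = 8 - 1*(-675) = 8 + 675 = 683)
H*((-406 - 255)/(442 - 386)) = 683*((-406 - 255)/(442 - 386)) = 683*(-661/56) = -451463/56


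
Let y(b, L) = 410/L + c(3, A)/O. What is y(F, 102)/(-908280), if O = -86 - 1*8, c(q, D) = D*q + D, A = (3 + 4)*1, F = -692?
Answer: -8921/2177147160 ≈ -4.0976e-6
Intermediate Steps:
A = 7 (A = 7*1 = 7)
c(q, D) = D + D*q
O = -94 (O = -86 - 8 = -94)
y(b, L) = -14/47 + 410/L (y(b, L) = 410/L + (7*(1 + 3))/(-94) = 410/L + (7*4)*(-1/94) = 410/L + 28*(-1/94) = 410/L - 14/47 = -14/47 + 410/L)
y(F, 102)/(-908280) = (-14/47 + 410/102)/(-908280) = (-14/47 + 410*(1/102))*(-1/908280) = (-14/47 + 205/51)*(-1/908280) = (8921/2397)*(-1/908280) = -8921/2177147160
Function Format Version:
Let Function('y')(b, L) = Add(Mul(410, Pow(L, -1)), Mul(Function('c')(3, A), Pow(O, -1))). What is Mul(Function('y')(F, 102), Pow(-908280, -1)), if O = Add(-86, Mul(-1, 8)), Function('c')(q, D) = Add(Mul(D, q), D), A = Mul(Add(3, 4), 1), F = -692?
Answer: Rational(-8921, 2177147160) ≈ -4.0976e-6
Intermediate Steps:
A = 7 (A = Mul(7, 1) = 7)
Function('c')(q, D) = Add(D, Mul(D, q))
O = -94 (O = Add(-86, -8) = -94)
Function('y')(b, L) = Add(Rational(-14, 47), Mul(410, Pow(L, -1))) (Function('y')(b, L) = Add(Mul(410, Pow(L, -1)), Mul(Mul(7, Add(1, 3)), Pow(-94, -1))) = Add(Mul(410, Pow(L, -1)), Mul(Mul(7, 4), Rational(-1, 94))) = Add(Mul(410, Pow(L, -1)), Mul(28, Rational(-1, 94))) = Add(Mul(410, Pow(L, -1)), Rational(-14, 47)) = Add(Rational(-14, 47), Mul(410, Pow(L, -1))))
Mul(Function('y')(F, 102), Pow(-908280, -1)) = Mul(Add(Rational(-14, 47), Mul(410, Pow(102, -1))), Pow(-908280, -1)) = Mul(Add(Rational(-14, 47), Mul(410, Rational(1, 102))), Rational(-1, 908280)) = Mul(Add(Rational(-14, 47), Rational(205, 51)), Rational(-1, 908280)) = Mul(Rational(8921, 2397), Rational(-1, 908280)) = Rational(-8921, 2177147160)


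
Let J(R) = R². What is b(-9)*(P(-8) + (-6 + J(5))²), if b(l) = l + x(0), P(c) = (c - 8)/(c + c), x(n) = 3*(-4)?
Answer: -7602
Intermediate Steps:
x(n) = -12
P(c) = (-8 + c)/(2*c) (P(c) = (-8 + c)/((2*c)) = (-8 + c)*(1/(2*c)) = (-8 + c)/(2*c))
b(l) = -12 + l (b(l) = l - 12 = -12 + l)
b(-9)*(P(-8) + (-6 + J(5))²) = (-12 - 9)*((½)*(-8 - 8)/(-8) + (-6 + 5²)²) = -21*((½)*(-⅛)*(-16) + (-6 + 25)²) = -21*(1 + 19²) = -21*(1 + 361) = -21*362 = -7602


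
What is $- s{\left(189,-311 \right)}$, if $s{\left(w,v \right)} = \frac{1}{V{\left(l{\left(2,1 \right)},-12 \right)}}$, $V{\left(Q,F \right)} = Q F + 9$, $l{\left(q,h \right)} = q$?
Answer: $\frac{1}{15} \approx 0.066667$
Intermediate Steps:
$V{\left(Q,F \right)} = 9 + F Q$ ($V{\left(Q,F \right)} = F Q + 9 = 9 + F Q$)
$s{\left(w,v \right)} = - \frac{1}{15}$ ($s{\left(w,v \right)} = \frac{1}{9 - 24} = \frac{1}{-15} = - \frac{1}{15}$)
$- s{\left(189,-311 \right)} = \left(-1\right) \left(- \frac{1}{15}\right) = \frac{1}{15}$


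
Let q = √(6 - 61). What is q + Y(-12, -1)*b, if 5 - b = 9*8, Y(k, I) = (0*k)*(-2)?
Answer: I*√55 ≈ 7.4162*I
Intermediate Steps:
Y(k, I) = 0 (Y(k, I) = 0*(-2) = 0)
b = -67 (b = 5 - 9*8 = 5 - 1*72 = 5 - 72 = -67)
q = I*√55 (q = √(-55) = I*√55 ≈ 7.4162*I)
q + Y(-12, -1)*b = I*√55 + 0*(-67) = I*√55 + 0 = I*√55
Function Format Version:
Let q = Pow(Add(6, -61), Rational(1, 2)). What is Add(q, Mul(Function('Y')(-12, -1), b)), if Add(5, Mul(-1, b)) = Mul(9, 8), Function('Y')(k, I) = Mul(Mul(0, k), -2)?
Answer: Mul(I, Pow(55, Rational(1, 2))) ≈ Mul(7.4162, I)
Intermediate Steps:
Function('Y')(k, I) = 0 (Function('Y')(k, I) = Mul(0, -2) = 0)
b = -67 (b = Add(5, Mul(-1, Mul(9, 8))) = Add(5, Mul(-1, 72)) = Add(5, -72) = -67)
q = Mul(I, Pow(55, Rational(1, 2))) (q = Pow(-55, Rational(1, 2)) = Mul(I, Pow(55, Rational(1, 2))) ≈ Mul(7.4162, I))
Add(q, Mul(Function('Y')(-12, -1), b)) = Add(Mul(I, Pow(55, Rational(1, 2))), Mul(0, -67)) = Add(Mul(I, Pow(55, Rational(1, 2))), 0) = Mul(I, Pow(55, Rational(1, 2)))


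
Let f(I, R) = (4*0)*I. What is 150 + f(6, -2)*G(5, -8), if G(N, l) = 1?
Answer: 150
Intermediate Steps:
f(I, R) = 0 (f(I, R) = 0*I = 0)
150 + f(6, -2)*G(5, -8) = 150 + 0*1 = 150 + 0 = 150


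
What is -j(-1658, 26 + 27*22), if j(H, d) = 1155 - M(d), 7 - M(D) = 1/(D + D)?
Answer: -1423521/1240 ≈ -1148.0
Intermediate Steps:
M(D) = 7 - 1/(2*D) (M(D) = 7 - 1/(D + D) = 7 - 1/(2*D))
j(H, d) = 1148 + 1/(2*d) (j(H, d) = 1155 - (7 - 1/(2*d)) = 1155 + (-7 + 1/(2*d)) = 1148 + 1/(2*d))
-j(-1658, 26 + 27*22) = -(1148 + 1/(2*(26 + 27*22))) = -(1148 + 1/(2*(26 + 594))) = -(1148 + (1/2)/620) = -(1148 + (1/2)*(1/620)) = -(1148 + 1/1240) = -1*1423521/1240 = -1423521/1240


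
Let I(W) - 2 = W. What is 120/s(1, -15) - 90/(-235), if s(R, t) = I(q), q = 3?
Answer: 1146/47 ≈ 24.383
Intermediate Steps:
I(W) = 2 + W
s(R, t) = 5 (s(R, t) = 2 + 3 = 5)
120/s(1, -15) - 90/(-235) = 120/5 - 90/(-235) = 120*(1/5) - 90*(-1/235) = 24 + 18/47 = 1146/47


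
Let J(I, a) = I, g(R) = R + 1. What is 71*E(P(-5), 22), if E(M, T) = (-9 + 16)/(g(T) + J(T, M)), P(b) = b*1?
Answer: 497/45 ≈ 11.044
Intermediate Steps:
g(R) = 1 + R
P(b) = b
E(M, T) = 7/(1 + 2*T) (E(M, T) = (-9 + 16)/((1 + T) + T) = 7/(1 + 2*T))
71*E(P(-5), 22) = 71*(7/(1 + 2*22)) = 71*(7/(1 + 44)) = 71*(7/45) = 497/45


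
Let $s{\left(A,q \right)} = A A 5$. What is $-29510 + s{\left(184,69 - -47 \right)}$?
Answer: $139770$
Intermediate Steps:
$s{\left(A,q \right)} = 5 A^{2}$ ($s{\left(A,q \right)} = A^{2} \cdot 5 = 5 A^{2}$)
$-29510 + s{\left(184,69 - -47 \right)} = -29510 + 5 \cdot 184^{2} = -29510 + 5 \cdot 33856 = -29510 + 169280 = 139770$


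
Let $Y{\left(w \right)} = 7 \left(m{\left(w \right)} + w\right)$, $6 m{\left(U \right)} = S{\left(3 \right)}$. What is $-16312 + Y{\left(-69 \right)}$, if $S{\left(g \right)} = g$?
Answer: $- \frac{33583}{2} \approx -16792.0$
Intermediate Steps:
$m{\left(U \right)} = \frac{1}{2}$ ($m{\left(U \right)} = \frac{1}{6} \cdot 3 = \frac{1}{2}$)
$Y{\left(w \right)} = \frac{7}{2} + 7 w$ ($Y{\left(w \right)} = 7 \left(\frac{1}{2} + w\right) = \frac{7}{2} + 7 w$)
$-16312 + Y{\left(-69 \right)} = -16312 + \left(\frac{7}{2} + 7 \left(-69\right)\right) = -16312 + \left(\frac{7}{2} - 483\right) = -16312 - \frac{959}{2} = - \frac{33583}{2}$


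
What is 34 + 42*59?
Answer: 2512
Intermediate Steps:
34 + 42*59 = 34 + 2478 = 2512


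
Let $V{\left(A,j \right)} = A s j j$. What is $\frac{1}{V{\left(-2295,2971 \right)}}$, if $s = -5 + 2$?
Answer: $\frac{1}{60772800285} \approx 1.6455 \cdot 10^{-11}$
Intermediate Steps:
$s = -3$
$V{\left(A,j \right)} = - 3 A j^{2}$ ($V{\left(A,j \right)} = A \left(-3\right) j j = - 3 A j j = - 3 A j^{2}$)
$\frac{1}{V{\left(-2295,2971 \right)}} = \frac{1}{\left(-3\right) \left(-2295\right) 2971^{2}} = \frac{1}{\left(-3\right) \left(-2295\right) 8826841} = \frac{1}{60772800285}$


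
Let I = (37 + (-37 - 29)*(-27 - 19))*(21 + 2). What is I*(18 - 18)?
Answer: 0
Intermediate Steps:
I = 70679 (I = (37 - 66*(-46))*23 = (37 + 3036)*23 = 3073*23 = 70679)
I*(18 - 18) = 70679*(18 - 18) = 70679*0 = 0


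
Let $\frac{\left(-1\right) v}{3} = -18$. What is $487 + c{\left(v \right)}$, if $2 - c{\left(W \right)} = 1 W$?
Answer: $435$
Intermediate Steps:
$v = 54$ ($v = \left(-3\right) \left(-18\right) = 54$)
$c{\left(W \right)} = 2 - W$ ($c{\left(W \right)} = 2 - 1 W = 2 - W$)
$487 + c{\left(v \right)} = 487 + \left(2 - 54\right) = 487 - 52 = 435$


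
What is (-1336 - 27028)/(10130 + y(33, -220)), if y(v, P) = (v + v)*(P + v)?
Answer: 1013/79 ≈ 12.823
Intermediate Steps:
y(v, P) = 2*v*(P + v) (y(v, P) = (2*v)*(P + v) = 2*v*(P + v))
(-1336 - 27028)/(10130 + y(33, -220)) = (-1336 - 27028)/(10130 + 2*33*(-220 + 33)) = -28364/(10130 + 2*33*(-187)) = -28364/(10130 - 12342) = -28364/(-2212) = -28364*(-1/2212) = 1013/79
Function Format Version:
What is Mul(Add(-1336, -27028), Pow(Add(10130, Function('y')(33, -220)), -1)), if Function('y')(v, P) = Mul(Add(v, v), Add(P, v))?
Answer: Rational(1013, 79) ≈ 12.823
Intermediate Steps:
Function('y')(v, P) = Mul(2, v, Add(P, v)) (Function('y')(v, P) = Mul(Mul(2, v), Add(P, v)) = Mul(2, v, Add(P, v)))
Mul(Add(-1336, -27028), Pow(Add(10130, Function('y')(33, -220)), -1)) = Mul(Add(-1336, -27028), Pow(Add(10130, Mul(2, 33, Add(-220, 33))), -1)) = Mul(-28364, Pow(Add(10130, Mul(2, 33, -187)), -1)) = Mul(-28364, Pow(Add(10130, -12342), -1)) = Mul(-28364, Pow(-2212, -1)) = Mul(-28364, Rational(-1, 2212)) = Rational(1013, 79)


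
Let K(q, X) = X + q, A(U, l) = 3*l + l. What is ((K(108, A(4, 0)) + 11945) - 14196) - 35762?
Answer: -37905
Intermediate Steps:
A(U, l) = 4*l
((K(108, A(4, 0)) + 11945) - 14196) - 35762 = (((4*0 + 108) + 11945) - 14196) - 35762 = (((0 + 108) + 11945) - 14196) - 35762 = ((108 + 11945) - 14196) - 35762 = (12053 - 14196) - 35762 = -2143 - 35762 = -37905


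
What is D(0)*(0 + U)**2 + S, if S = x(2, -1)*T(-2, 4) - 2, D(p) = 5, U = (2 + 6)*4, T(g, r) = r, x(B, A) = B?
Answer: 5126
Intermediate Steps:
U = 32 (U = 8*4 = 32)
S = 6 (S = 2*4 - 2 = 8 - 2 = 6)
D(0)*(0 + U)**2 + S = 5*(0 + 32)**2 + 6 = 5*32**2 + 6 = 5*1024 + 6 = 5120 + 6 = 5126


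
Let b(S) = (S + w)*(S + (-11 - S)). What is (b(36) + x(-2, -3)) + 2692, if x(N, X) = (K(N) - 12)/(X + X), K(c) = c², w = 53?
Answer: 5143/3 ≈ 1714.3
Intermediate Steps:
x(N, X) = (-12 + N²)/(2*X) (x(N, X) = (N² - 12)/(X + X) = (-12 + N²)/((2*X)) = (-12 + N²)*(1/(2*X)) = (-12 + N²)/(2*X))
b(S) = -583 - 11*S (b(S) = (S + 53)*(S + (-11 - S)) = (53 + S)*(-11) = -583 - 11*S)
(b(36) + x(-2, -3)) + 2692 = ((-583 - 11*36) + (½)*(-12 + (-2)²)/(-3)) + 2692 = ((-583 - 396) + (½)*(-⅓)*(-12 + 4)) + 2692 = (-979 + (½)*(-⅓)*(-8)) + 2692 = (-979 + 4/3) + 2692 = -2933/3 + 2692 = 5143/3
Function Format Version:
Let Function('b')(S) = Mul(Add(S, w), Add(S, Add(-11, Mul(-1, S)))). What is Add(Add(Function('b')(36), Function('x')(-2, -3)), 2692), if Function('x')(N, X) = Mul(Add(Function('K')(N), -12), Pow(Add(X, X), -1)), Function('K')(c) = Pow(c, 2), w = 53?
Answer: Rational(5143, 3) ≈ 1714.3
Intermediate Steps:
Function('x')(N, X) = Mul(Rational(1, 2), Pow(X, -1), Add(-12, Pow(N, 2))) (Function('x')(N, X) = Mul(Add(Pow(N, 2), -12), Pow(Add(X, X), -1)) = Mul(Add(-12, Pow(N, 2)), Pow(Mul(2, X), -1)) = Mul(Add(-12, Pow(N, 2)), Mul(Rational(1, 2), Pow(X, -1))) = Mul(Rational(1, 2), Pow(X, -1), Add(-12, Pow(N, 2))))
Function('b')(S) = Add(-583, Mul(-11, S)) (Function('b')(S) = Mul(Add(S, 53), Add(S, Add(-11, Mul(-1, S)))) = Mul(Add(53, S), -11) = Add(-583, Mul(-11, S)))
Add(Add(Function('b')(36), Function('x')(-2, -3)), 2692) = Add(Add(Add(-583, Mul(-11, 36)), Mul(Rational(1, 2), Pow(-3, -1), Add(-12, Pow(-2, 2)))), 2692) = Add(Add(Add(-583, -396), Mul(Rational(1, 2), Rational(-1, 3), Add(-12, 4))), 2692) = Add(Add(-979, Mul(Rational(1, 2), Rational(-1, 3), -8)), 2692) = Add(Add(-979, Rational(4, 3)), 2692) = Add(Rational(-2933, 3), 2692) = Rational(5143, 3)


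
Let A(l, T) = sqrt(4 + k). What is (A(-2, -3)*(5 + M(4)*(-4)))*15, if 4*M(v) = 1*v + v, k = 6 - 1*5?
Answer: -45*sqrt(5) ≈ -100.62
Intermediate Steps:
k = 1 (k = 6 - 5 = 1)
A(l, T) = sqrt(5) (A(l, T) = sqrt(4 + 1) = sqrt(5))
M(v) = v/2 (M(v) = (1*v + v)/4 = (v + v)/4 = (2*v)/4 = v/2)
(A(-2, -3)*(5 + M(4)*(-4)))*15 = (sqrt(5)*(5 + ((1/2)*4)*(-4)))*15 = (sqrt(5)*(5 + 2*(-4)))*15 = (sqrt(5)*(5 - 8))*15 = (sqrt(5)*(-3))*15 = -3*sqrt(5)*15 = -45*sqrt(5)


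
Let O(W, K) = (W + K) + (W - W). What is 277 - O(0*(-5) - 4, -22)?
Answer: 303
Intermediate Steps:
O(W, K) = K + W (O(W, K) = (K + W) + 0 = K + W)
277 - O(0*(-5) - 4, -22) = 277 - (-22 + (0*(-5) - 4)) = 277 - (-22 + (0 - 4)) = 277 - (-22 - 4) = 277 - 1*(-26) = 277 + 26 = 303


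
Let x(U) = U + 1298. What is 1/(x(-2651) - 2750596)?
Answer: -1/2751949 ≈ -3.6338e-7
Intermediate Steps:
x(U) = 1298 + U
1/(x(-2651) - 2750596) = 1/((1298 - 2651) - 2750596) = 1/(-1353 - 2750596) = 1/(-2751949) = -1/2751949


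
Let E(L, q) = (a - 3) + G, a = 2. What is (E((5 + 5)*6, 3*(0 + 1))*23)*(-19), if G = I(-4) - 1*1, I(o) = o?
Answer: 2622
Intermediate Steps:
G = -5 (G = -4 - 1*1 = -4 - 1 = -5)
E(L, q) = -6 (E(L, q) = (2 - 3) - 5 = -1 - 5 = -6)
(E((5 + 5)*6, 3*(0 + 1))*23)*(-19) = -6*23*(-19) = -138*(-19) = 2622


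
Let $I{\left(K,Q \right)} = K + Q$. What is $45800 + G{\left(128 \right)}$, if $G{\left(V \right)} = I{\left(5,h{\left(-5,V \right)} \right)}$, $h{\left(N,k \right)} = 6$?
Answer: $45811$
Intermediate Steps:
$G{\left(V \right)} = 11$ ($G{\left(V \right)} = 5 + 6 = 11$)
$45800 + G{\left(128 \right)} = 45800 + 11 = 45811$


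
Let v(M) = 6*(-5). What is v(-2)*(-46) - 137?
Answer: 1243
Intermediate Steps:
v(M) = -30
v(-2)*(-46) - 137 = -30*(-46) - 137 = 1380 - 137 = 1243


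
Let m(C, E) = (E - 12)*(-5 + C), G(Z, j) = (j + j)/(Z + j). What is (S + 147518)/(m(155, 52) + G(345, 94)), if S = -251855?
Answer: -45803943/2634188 ≈ -17.388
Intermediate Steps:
G(Z, j) = 2*j/(Z + j) (G(Z, j) = (2*j)/(Z + j) = 2*j/(Z + j))
m(C, E) = (-12 + E)*(-5 + C)
(S + 147518)/(m(155, 52) + G(345, 94)) = (-251855 + 147518)/((60 - 12*155 - 5*52 + 155*52) + 2*94/(345 + 94)) = -104337/((60 - 1860 - 260 + 8060) + 2*94/439) = -104337/(6000 + 2*94*(1/439)) = -104337/(6000 + 188/439) = -104337/2634188/439 = -104337*439/2634188 = -45803943/2634188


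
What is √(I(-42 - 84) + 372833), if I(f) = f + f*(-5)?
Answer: √373337 ≈ 611.01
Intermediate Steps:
I(f) = -4*f (I(f) = f - 5*f = -4*f)
√(I(-42 - 84) + 372833) = √(-4*(-42 - 84) + 372833) = √(-4*(-126) + 372833) = √(504 + 372833) = √373337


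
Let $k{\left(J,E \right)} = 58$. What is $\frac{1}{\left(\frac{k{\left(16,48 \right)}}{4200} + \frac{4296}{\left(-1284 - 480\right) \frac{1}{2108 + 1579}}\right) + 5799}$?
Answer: $- \frac{14700}{46749097} \approx -0.00031444$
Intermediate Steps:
$\frac{1}{\left(\frac{k{\left(16,48 \right)}}{4200} + \frac{4296}{\left(-1284 - 480\right) \frac{1}{2108 + 1579}}\right) + 5799} = \frac{1}{\left(\frac{58}{4200} + \frac{4296}{\left(-1284 - 480\right) \frac{1}{2108 + 1579}}\right) + 5799} = \frac{1}{\left(58 \cdot \frac{1}{4200} + \frac{4296}{\left(-1764\right) \frac{1}{3687}}\right) + 5799} = \frac{1}{\left(\frac{29}{2100} + \frac{4296}{\left(-1764\right) \frac{1}{3687}}\right) + 5799} = \frac{1}{\left(\frac{29}{2100} + \frac{4296}{- \frac{588}{1229}}\right) + 5799} = \frac{1}{\left(\frac{29}{2100} + 4296 \left(- \frac{1229}{588}\right)\right) + 5799} = \frac{1}{\left(\frac{29}{2100} - \frac{439982}{49}\right) + 5799} = \frac{1}{- \frac{131994397}{14700} + 5799} = \frac{1}{- \frac{46749097}{14700}} = - \frac{14700}{46749097}$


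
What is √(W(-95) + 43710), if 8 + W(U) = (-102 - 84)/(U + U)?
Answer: √394419385/95 ≈ 209.05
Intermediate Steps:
W(U) = -8 - 93/U (W(U) = -8 + (-102 - 84)/(U + U) = -8 - 186*1/(2*U) = -8 - 93/U)
√(W(-95) + 43710) = √((-8 - 93/(-95)) + 43710) = √((-8 - 93*(-1/95)) + 43710) = √((-8 + 93/95) + 43710) = √(-667/95 + 43710) = √(4151783/95) = √394419385/95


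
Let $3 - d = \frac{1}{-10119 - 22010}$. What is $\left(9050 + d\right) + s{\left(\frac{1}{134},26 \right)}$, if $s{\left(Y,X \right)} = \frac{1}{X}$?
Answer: $\frac{7562491917}{835354} \approx 9053.0$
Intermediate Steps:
$d = \frac{96388}{32129}$ ($d = 3 - \frac{1}{-10119 - 22010} = 3 - \frac{1}{-32129} = 3 - - \frac{1}{32129} = 3 + \frac{1}{32129} = \frac{96388}{32129} \approx 3.0$)
$\left(9050 + d\right) + s{\left(\frac{1}{134},26 \right)} = \left(9050 + \frac{96388}{32129}\right) + \frac{1}{26} = \frac{290863838}{32129} + \frac{1}{26} = \frac{7562491917}{835354}$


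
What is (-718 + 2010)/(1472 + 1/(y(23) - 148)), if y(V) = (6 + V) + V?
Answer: 124032/141311 ≈ 0.87772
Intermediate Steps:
y(V) = 6 + 2*V
(-718 + 2010)/(1472 + 1/(y(23) - 148)) = (-718 + 2010)/(1472 + 1/((6 + 2*23) - 148)) = 1292/(1472 + 1/((6 + 46) - 148)) = 1292/(1472 + 1/(52 - 148)) = 1292/(1472 + 1/(-96)) = 1292/(1472 - 1/96) = 1292/(141311/96) = 1292*(96/141311) = 124032/141311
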